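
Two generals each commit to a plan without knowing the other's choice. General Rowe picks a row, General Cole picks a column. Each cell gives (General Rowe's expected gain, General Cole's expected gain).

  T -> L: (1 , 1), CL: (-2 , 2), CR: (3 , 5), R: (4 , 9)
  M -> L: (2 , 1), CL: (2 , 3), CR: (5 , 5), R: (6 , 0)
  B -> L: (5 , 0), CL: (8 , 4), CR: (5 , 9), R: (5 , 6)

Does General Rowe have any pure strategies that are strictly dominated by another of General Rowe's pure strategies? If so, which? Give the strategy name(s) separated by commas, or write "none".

M strictly dominates T — L: 2>1, CL: 2>-2, CR: 5>3, R: 6>4.
M is not dominated — it holds its own against T at L (2>1); B at CR (5=5).
B is not dominated — it holds its own against T at L (5>1); M at L (5>2).

T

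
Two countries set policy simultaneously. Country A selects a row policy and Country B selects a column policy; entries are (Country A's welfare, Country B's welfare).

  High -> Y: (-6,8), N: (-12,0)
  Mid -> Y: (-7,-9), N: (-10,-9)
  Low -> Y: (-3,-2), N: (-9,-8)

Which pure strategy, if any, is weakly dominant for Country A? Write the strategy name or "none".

Low

Low vs High: Y: -3>-6, N: -9>-12.
Low vs Mid: Y: -3>-7, N: -9>-10.
Low is at least as good as every other strategy against every opponent action, so it is weakly dominant.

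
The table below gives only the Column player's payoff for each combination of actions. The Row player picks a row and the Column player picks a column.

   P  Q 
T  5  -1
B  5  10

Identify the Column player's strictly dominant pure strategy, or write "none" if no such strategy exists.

none

P fails to dominate Q at B (5<10).
Q fails to dominate P at T (-1<5).
No single strategy dominates all the others.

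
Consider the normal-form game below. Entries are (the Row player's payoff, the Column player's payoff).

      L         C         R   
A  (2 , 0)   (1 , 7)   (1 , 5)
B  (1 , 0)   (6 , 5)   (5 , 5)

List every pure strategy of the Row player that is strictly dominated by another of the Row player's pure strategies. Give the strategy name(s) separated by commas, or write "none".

Nothing dominates A: B at L (2>1).
B is not dominated — it holds its own against A at C (6>1).

none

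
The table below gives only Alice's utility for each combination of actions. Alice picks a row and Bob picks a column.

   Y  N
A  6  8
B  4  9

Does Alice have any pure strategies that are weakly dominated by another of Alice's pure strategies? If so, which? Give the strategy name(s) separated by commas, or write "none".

Nothing dominates A: B at Y (6>4).
Nothing dominates B: A at N (9>8).

none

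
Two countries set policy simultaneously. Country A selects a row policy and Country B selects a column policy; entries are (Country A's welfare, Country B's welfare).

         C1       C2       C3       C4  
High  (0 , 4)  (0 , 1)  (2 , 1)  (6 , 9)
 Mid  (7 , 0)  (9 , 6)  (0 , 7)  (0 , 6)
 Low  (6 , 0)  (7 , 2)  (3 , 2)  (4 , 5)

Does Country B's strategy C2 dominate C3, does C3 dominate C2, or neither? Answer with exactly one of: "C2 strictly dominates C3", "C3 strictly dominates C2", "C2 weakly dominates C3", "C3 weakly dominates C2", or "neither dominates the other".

C3 weakly dominates C2

Compare C2 to C3 across every action of Country A: High: 1=1, Mid: 6<7, Low: 2=2.
C3 is at least as good everywhere and strictly better somewhere (tied at High, Low), so C3 weakly dominates C2.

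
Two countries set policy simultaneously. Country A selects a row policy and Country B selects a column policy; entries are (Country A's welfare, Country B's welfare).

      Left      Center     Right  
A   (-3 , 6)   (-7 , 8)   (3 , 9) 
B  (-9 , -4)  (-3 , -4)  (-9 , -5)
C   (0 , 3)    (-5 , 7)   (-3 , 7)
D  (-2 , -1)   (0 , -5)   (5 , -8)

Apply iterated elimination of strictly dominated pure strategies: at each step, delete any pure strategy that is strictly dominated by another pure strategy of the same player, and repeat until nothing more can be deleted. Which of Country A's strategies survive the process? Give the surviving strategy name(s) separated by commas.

For Country A, D strictly dominates A on the remaining columns (Left: -2>-3, Center: 0>-7, Right: 5>3); eliminate A.
Country A's strategy B is strictly dominated by D (Left: -2>-9, Center: 0>-3, Right: 5>-9) and is removed.
Among the remaining strategies, none is strictly dominated by another pure strategy of the same player, so the elimination stops.
Surviving strategies — Country A: {C, D}; Country B: {Left, Center, Right}.

C, D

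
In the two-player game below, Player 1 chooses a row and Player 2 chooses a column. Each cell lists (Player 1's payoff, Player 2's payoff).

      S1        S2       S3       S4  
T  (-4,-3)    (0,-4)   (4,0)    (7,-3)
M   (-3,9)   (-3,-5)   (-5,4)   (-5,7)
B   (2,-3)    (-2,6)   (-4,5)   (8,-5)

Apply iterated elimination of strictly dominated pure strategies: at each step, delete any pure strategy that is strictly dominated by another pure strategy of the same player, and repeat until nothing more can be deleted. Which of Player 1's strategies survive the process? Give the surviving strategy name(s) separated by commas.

T

Row M is eliminated: B beats it against every remaining column (S1: 2>-3, S2: -2>-3, S3: -4>-5, S4: 8>-5).
For Player 2, S3 strictly dominates S1 on the remaining rows (T: 0>-3, B: 5>-3); eliminate S1.
Column S4 is eliminated: S3 beats it against every remaining row (T: 0>-3, B: 5>-5).
For Player 1, T strictly dominates B on the remaining columns (S2: 0>-2, S3: 4>-4); eliminate B.
For Player 2, S3 strictly dominates S2 on the remaining rows (T: 0>-4); eliminate S2.
Among the remaining strategies, none is strictly dominated by another pure strategy of the same player, so the elimination stops.
Surviving strategies — Player 1: {T}; Player 2: {S3}.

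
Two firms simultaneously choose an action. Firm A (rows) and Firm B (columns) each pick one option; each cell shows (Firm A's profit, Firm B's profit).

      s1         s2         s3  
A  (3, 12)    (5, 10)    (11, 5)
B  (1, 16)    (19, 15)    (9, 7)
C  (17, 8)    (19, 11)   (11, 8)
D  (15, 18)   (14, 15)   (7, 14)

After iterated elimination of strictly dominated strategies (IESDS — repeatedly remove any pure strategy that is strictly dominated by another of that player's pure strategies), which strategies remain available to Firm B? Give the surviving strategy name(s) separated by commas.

Firm A's strategy D is strictly dominated by C (s1: 17>15, s2: 19>14, s3: 11>7) and is removed.
For Firm B, s2 strictly dominates s3 on the remaining rows (A: 10>5, B: 15>7, C: 11>8); eliminate s3.
Firm A's strategy A is strictly dominated by C (s1: 17>3, s2: 19>5) and is removed.
Among the remaining strategies, none is strictly dominated by another pure strategy of the same player, so the elimination stops.
Surviving strategies — Firm A: {B, C}; Firm B: {s1, s2}.

s1, s2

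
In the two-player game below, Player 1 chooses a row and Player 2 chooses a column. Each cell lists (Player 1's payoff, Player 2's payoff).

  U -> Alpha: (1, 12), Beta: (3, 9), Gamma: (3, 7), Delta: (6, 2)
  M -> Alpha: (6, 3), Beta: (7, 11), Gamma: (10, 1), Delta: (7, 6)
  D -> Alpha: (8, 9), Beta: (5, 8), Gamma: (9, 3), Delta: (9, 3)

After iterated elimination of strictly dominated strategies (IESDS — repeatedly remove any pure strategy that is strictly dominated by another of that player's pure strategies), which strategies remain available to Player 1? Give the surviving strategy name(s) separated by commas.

M, D

For Player 1, M strictly dominates U on the remaining columns (Alpha: 6>1, Beta: 7>3, Gamma: 10>3, Delta: 7>6); eliminate U.
Column Gamma is eliminated: Alpha beats it against every remaining row (M: 3>1, D: 9>3).
Player 2's strategy Delta is strictly dominated by Beta (M: 11>6, D: 8>3) and is removed.
Among the remaining strategies, none is strictly dominated by another pure strategy of the same player, so the elimination stops.
Surviving strategies — Player 1: {M, D}; Player 2: {Alpha, Beta}.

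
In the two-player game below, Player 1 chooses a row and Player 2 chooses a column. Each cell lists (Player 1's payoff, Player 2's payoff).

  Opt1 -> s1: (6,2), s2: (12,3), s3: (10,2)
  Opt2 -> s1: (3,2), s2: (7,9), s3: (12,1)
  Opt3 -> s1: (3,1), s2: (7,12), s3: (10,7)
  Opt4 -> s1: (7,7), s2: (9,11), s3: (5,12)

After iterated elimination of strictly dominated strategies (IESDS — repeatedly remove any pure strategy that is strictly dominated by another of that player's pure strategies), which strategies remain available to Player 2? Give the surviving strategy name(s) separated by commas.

s2

Player 2's strategy s1 is strictly dominated by s2 (Opt1: 3>2, Opt2: 9>2, Opt3: 12>1, Opt4: 11>7) and is removed.
Player 1's strategy Opt4 is strictly dominated by Opt1 (s2: 12>9, s3: 10>5) and is removed.
Column s3 is eliminated: s2 beats it against every remaining row (Opt1: 3>2, Opt2: 9>1, Opt3: 12>7).
Player 1's strategy Opt2 is strictly dominated by Opt1 (s2: 12>7) and is removed.
For Player 1, Opt1 strictly dominates Opt3 on the remaining columns (s2: 12>7); eliminate Opt3.
Among the remaining strategies, none is strictly dominated by another pure strategy of the same player, so the elimination stops.
Surviving strategies — Player 1: {Opt1}; Player 2: {s2}.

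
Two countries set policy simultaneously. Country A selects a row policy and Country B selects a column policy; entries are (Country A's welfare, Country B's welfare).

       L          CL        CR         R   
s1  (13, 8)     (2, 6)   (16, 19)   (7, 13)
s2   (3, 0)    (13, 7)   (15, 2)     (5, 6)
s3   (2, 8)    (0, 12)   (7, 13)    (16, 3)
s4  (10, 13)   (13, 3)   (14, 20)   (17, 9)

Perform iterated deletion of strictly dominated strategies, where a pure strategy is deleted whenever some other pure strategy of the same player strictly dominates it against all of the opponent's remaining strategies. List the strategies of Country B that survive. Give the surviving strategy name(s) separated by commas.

Row s3 is eliminated: s4 beats it against every remaining column (L: 10>2, CL: 13>0, CR: 14>7, R: 17>16).
Column L is eliminated: CR beats it against every remaining row (s1: 19>8, s2: 2>0, s4: 20>13).
Among the remaining strategies, none is strictly dominated by another pure strategy of the same player, so the elimination stops.
Surviving strategies — Country A: {s1, s2, s4}; Country B: {CL, CR, R}.

CL, CR, R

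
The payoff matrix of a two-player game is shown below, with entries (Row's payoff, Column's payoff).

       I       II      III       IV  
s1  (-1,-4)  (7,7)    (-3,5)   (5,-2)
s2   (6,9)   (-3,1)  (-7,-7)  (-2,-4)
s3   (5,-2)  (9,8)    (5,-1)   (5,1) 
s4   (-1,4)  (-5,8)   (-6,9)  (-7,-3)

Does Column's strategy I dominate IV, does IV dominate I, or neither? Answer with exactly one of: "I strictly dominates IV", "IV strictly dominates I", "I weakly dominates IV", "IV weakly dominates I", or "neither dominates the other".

neither dominates the other

Compare I to IV across every action of Row: s1: -4<-2, s2: 9>-4, s3: -2<1, s4: 4>-3.
I does better at s2, s4 but worse at s1, s3; neither strategy dominates the other.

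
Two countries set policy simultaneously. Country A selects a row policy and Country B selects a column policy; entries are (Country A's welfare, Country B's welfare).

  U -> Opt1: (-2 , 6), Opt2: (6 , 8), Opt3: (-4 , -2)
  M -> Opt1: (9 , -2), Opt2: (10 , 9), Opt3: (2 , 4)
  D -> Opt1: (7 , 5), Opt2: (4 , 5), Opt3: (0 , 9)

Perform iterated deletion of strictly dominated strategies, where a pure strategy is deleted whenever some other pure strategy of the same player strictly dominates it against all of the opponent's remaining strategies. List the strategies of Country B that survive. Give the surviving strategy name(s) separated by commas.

Opt2

For Country A, M strictly dominates U on the remaining columns (Opt1: 9>-2, Opt2: 10>6, Opt3: 2>-4); eliminate U.
Row D is eliminated: M beats it against every remaining column (Opt1: 9>7, Opt2: 10>4, Opt3: 2>0).
For Country B, Opt2 strictly dominates Opt1 on the remaining rows (M: 9>-2); eliminate Opt1.
Column Opt3 is eliminated: Opt2 beats it against every remaining row (M: 9>4).
Among the remaining strategies, none is strictly dominated by another pure strategy of the same player, so the elimination stops.
Surviving strategies — Country A: {M}; Country B: {Opt2}.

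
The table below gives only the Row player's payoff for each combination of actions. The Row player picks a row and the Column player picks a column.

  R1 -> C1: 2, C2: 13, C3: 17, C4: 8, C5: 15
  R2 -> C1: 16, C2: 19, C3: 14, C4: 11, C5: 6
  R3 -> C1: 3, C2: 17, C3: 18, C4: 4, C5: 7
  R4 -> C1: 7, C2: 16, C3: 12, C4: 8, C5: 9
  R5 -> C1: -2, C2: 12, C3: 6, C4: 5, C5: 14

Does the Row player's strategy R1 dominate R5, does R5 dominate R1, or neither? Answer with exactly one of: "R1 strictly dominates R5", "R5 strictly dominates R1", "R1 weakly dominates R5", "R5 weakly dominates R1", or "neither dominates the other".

R1 strictly dominates R5

Compare R1 to R5 across each choice by the Column player: C1: 2>-2, C2: 13>12, C3: 17>6, C4: 8>5, C5: 15>14.
R1 gives a strictly higher payoff against each choice by the Column player, so R1 strictly dominates R5.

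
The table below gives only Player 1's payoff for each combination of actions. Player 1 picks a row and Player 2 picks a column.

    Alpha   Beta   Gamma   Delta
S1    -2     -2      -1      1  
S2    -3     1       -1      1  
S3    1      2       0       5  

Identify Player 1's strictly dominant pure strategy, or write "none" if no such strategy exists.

S3

S3 vs S1: Alpha: 1>-2, Beta: 2>-2, Gamma: 0>-1, Delta: 5>1.
S3 vs S2: Alpha: 1>-3, Beta: 2>1, Gamma: 0>-1, Delta: 5>1.
S3 strictly beats every other strategy against every opponent action, so it is strictly dominant.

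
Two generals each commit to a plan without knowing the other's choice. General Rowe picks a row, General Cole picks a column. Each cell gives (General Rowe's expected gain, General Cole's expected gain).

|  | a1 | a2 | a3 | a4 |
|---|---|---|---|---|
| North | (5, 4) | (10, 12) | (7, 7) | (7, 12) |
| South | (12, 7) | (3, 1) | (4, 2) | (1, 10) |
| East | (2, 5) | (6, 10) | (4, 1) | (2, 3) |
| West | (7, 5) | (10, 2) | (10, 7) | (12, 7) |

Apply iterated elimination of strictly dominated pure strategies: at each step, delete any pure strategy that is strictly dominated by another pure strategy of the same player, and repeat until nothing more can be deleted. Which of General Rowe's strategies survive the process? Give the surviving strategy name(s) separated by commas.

North, West

For General Rowe, North strictly dominates East on the remaining columns (a1: 5>2, a2: 10>6, a3: 7>4, a4: 7>2); eliminate East.
Column a1 is eliminated: a4 beats it against every remaining row (North: 12>4, South: 10>7, West: 7>5).
General Rowe's strategy South is strictly dominated by North (a2: 10>3, a3: 7>4, a4: 7>1) and is removed.
Among the remaining strategies, none is strictly dominated by another pure strategy of the same player, so the elimination stops.
Surviving strategies — General Rowe: {North, West}; General Cole: {a2, a3, a4}.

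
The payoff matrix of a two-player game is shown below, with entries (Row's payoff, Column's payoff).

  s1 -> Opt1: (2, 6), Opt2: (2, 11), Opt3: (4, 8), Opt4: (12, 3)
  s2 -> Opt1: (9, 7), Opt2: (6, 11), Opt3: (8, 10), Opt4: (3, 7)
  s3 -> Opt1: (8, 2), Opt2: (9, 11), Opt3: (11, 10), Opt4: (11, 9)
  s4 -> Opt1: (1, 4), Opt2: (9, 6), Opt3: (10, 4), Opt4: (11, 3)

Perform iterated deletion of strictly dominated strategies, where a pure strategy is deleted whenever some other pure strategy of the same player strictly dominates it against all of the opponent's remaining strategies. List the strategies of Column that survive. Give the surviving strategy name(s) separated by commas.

Opt2

Column's strategy Opt1 is strictly dominated by Opt2 (s1: 11>6, s2: 11>7, s3: 11>2, s4: 6>4) and is removed.
Row's strategy s2 is strictly dominated by s3 (Opt2: 9>6, Opt3: 11>8, Opt4: 11>3) and is removed.
Column Opt3 is eliminated: Opt2 beats it against every remaining row (s1: 11>8, s3: 11>10, s4: 6>4).
Column Opt4 is eliminated: Opt2 beats it against every remaining row (s1: 11>3, s3: 11>9, s4: 6>3).
For Row, s3 strictly dominates s1 on the remaining columns (Opt2: 9>2); eliminate s1.
Among the remaining strategies, none is strictly dominated by another pure strategy of the same player, so the elimination stops.
Surviving strategies — Row: {s3, s4}; Column: {Opt2}.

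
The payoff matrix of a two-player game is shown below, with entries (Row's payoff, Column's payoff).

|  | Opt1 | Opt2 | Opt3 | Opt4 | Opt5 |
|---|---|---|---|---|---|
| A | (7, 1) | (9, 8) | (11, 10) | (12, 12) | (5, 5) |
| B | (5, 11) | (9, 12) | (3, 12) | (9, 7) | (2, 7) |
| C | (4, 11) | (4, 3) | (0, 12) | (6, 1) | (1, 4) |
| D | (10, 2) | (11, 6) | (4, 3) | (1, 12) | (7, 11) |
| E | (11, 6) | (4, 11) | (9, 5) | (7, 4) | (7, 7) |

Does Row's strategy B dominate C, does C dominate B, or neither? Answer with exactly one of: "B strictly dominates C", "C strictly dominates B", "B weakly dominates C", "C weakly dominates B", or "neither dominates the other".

B's payoffs vs C's, by Column's action — Opt1: 5>4, Opt2: 9>4, Opt3: 3>0, Opt4: 9>6, Opt5: 2>1.
Every comparison favours B, so B strictly dominates C.

B strictly dominates C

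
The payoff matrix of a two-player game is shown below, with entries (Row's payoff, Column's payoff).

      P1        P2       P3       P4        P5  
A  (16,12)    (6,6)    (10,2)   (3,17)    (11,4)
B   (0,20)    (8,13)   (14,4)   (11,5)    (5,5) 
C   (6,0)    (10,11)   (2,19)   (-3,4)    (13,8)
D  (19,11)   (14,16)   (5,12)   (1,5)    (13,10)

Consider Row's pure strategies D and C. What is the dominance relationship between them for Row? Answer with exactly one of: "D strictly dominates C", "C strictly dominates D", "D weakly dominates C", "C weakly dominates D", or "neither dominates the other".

D weakly dominates C

D's payoffs vs C's, by Column's action — P1: 19>6, P2: 14>10, P3: 5>2, P4: 1>-3, P5: 13=13.
D is at least as good everywhere and strictly better somewhere (tied only at P5), so D weakly but not strictly dominates C.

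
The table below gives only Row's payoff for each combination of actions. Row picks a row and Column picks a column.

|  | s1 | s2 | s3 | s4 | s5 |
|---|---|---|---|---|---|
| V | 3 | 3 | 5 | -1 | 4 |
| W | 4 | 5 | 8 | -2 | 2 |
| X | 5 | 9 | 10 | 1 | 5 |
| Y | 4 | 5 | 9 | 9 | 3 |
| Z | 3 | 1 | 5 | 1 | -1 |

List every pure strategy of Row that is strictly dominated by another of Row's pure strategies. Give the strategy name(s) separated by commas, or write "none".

V, W, Z

V is strictly dominated by X (s1: 5>3, s2: 9>3, s3: 10>5, s4: 1>-1, s5: 5>4).
X strictly dominates W — s1: 5>4, s2: 9>5, s3: 10>8, s4: 1>-2, s5: 5>2.
X: no other strategy beats it everywhere (V at s1 (5>3); W at s1 (5>4); Y at s1 (5>4); Z at s1 (5>3)).
Y is not dominated — it holds its own against V at s1 (4>3); W at s1 (4=4); X at s4 (9>1); Z at s1 (4>3).
Z is strictly dominated by Y (s1: 4>3, s2: 5>1, s3: 9>5, s4: 9>1, s5: 3>-1).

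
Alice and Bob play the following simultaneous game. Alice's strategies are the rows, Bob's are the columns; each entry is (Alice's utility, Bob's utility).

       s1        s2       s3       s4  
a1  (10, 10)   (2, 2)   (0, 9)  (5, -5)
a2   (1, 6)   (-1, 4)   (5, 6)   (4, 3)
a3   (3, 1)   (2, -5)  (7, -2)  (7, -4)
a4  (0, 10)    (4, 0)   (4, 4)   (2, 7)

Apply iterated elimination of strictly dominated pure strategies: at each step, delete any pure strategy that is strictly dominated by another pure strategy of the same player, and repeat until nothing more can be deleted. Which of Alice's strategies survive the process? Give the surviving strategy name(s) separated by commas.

a1

Row a2 is eliminated: a3 beats it against every remaining column (s1: 3>1, s2: 2>-1, s3: 7>5, s4: 7>4).
Column s2 is eliminated: s1 beats it against every remaining row (a1: 10>2, a3: 1>-5, a4: 10>0).
For Alice, a3 strictly dominates a4 on the remaining columns (s1: 3>0, s3: 7>4, s4: 7>2); eliminate a4.
Bob's strategy s3 is strictly dominated by s1 (a1: 10>9, a3: 1>-2) and is removed.
Column s4 is eliminated: s1 beats it against every remaining row (a1: 10>-5, a3: 1>-4).
For Alice, a1 strictly dominates a3 on the remaining columns (s1: 10>3); eliminate a3.
Among the remaining strategies, none is strictly dominated by another pure strategy of the same player, so the elimination stops.
Surviving strategies — Alice: {a1}; Bob: {s1}.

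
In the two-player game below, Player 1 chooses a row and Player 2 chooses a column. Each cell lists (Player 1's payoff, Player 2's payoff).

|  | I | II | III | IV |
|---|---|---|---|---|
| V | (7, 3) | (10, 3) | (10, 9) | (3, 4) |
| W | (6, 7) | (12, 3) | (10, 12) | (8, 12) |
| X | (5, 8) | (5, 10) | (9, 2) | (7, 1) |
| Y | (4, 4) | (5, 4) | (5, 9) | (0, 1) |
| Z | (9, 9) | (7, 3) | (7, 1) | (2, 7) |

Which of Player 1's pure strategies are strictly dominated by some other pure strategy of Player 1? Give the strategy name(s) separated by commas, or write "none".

X, Y

Nothing dominates V: W at I (7>6); X at I (7>5); Y at I (7>4); Z at II (10>7).
W is not dominated — it holds its own against V at II (12>10); X at I (6>5); Y at I (6>4); Z at II (12>7).
W strictly dominates X — I: 6>5, II: 12>5, III: 10>9, IV: 8>7.
V strictly dominates Y — I: 7>4, II: 10>5, III: 10>5, IV: 3>0.
Nothing dominates Z: V at I (9>7); W at I (9>6); X at I (9>5); Y at I (9>4).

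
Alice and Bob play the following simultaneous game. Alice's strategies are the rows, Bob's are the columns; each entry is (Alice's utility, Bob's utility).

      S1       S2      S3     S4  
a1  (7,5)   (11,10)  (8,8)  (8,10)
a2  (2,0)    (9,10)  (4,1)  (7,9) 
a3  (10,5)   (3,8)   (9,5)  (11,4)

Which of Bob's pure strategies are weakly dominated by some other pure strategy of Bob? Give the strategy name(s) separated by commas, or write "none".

S1, S3, S4

S1: dominated, since S2 does at least as well everywhere (a1: 10>5, a2: 10>0, a3: 8>5).
S2 is not dominated — it holds its own against S1 at a1 (10>5); S3 at a1 (10>8); S4 at a2 (10>9).
S3 is weakly dominated by S2 (a1: 10>8, a2: 10>1, a3: 8>5).
S4 is weakly dominated by S2 (a1: 10=10, a2: 10>9, a3: 8>4).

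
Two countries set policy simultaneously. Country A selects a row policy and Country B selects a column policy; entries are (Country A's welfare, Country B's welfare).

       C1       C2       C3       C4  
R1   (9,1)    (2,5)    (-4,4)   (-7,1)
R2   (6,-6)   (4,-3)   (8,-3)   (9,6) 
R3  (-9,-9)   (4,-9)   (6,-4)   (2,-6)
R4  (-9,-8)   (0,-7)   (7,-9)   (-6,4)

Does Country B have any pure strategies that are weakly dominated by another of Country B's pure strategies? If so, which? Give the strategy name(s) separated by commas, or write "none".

C1: dominated, since C2 does at least as well everywhere (R1: 5>1, R2: -3>-6, R3: -9=-9, R4: -7>-8).
C2: no other strategy beats it everywhere (C1 at R1 (5>1); C3 at R1 (5>4); C4 at R1 (5>1)).
Nothing dominates C3: C1 at R1 (4>1); C2 at R3 (-4>-9); C4 at R1 (4>1).
Nothing dominates C4: C1 at R2 (6>-6); C2 at R2 (6>-3); C3 at R2 (6>-3).

C1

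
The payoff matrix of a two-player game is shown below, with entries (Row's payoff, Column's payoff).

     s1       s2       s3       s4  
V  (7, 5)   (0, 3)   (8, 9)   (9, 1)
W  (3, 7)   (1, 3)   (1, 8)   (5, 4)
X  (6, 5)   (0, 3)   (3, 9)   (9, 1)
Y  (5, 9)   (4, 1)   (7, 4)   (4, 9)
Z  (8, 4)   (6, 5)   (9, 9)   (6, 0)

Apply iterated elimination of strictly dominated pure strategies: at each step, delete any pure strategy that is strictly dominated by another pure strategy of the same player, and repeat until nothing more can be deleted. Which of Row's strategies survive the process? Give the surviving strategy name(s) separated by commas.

Row W is eliminated: Z beats it against every remaining column (s1: 8>3, s2: 6>1, s3: 9>1, s4: 6>5).
Row's strategy Y is strictly dominated by Z (s1: 8>5, s2: 6>4, s3: 9>7, s4: 6>4) and is removed.
For Column, s3 strictly dominates s1 on the remaining rows (V: 9>5, X: 9>5, Z: 9>4); eliminate s1.
Column s2 is eliminated: s3 beats it against every remaining row (V: 9>3, X: 9>3, Z: 9>5).
Column's strategy s4 is strictly dominated by s3 (V: 9>1, X: 9>1, Z: 9>0) and is removed.
Row V is eliminated: Z beats it against every remaining column (s3: 9>8).
Row's strategy X is strictly dominated by Z (s3: 9>3) and is removed.
Among the remaining strategies, none is strictly dominated by another pure strategy of the same player, so the elimination stops.
Surviving strategies — Row: {Z}; Column: {s3}.

Z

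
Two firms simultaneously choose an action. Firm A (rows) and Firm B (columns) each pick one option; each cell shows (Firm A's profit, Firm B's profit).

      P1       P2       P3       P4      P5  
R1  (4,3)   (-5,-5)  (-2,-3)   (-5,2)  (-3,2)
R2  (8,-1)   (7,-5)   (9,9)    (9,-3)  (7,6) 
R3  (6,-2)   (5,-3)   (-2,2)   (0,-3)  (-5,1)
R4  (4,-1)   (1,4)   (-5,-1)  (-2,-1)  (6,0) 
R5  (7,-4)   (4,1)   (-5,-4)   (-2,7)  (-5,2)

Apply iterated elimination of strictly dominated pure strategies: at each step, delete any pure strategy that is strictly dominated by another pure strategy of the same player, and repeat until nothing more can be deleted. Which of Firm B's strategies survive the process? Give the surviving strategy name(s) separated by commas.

For Firm A, R2 strictly dominates R1 on the remaining columns (P1: 8>4, P2: 7>-5, P3: 9>-2, P4: 9>-5, P5: 7>-3); eliminate R1.
Firm A's strategy R3 is strictly dominated by R2 (P1: 8>6, P2: 7>5, P3: 9>-2, P4: 9>0, P5: 7>-5) and is removed.
Firm A's strategy R4 is strictly dominated by R2 (P1: 8>4, P2: 7>1, P3: 9>-5, P4: 9>-2, P5: 7>6) and is removed.
Firm A's strategy R5 is strictly dominated by R2 (P1: 8>7, P2: 7>4, P3: 9>-5, P4: 9>-2, P5: 7>-5) and is removed.
Column P1 is eliminated: P3 beats it against every remaining row (R2: 9>-1).
Firm B's strategy P2 is strictly dominated by P3 (R2: 9>-5) and is removed.
Column P4 is eliminated: P3 beats it against every remaining row (R2: 9>-3).
Firm B's strategy P5 is strictly dominated by P3 (R2: 9>6) and is removed.
Among the remaining strategies, none is strictly dominated by another pure strategy of the same player, so the elimination stops.
Surviving strategies — Firm A: {R2}; Firm B: {P3}.

P3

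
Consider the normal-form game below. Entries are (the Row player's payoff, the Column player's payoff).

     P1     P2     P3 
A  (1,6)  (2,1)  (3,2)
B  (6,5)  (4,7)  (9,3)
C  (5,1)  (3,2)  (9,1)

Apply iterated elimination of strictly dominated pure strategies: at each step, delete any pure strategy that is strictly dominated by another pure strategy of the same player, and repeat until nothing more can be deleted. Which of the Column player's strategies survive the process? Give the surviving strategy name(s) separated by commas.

P2

Row A is eliminated: B beats it against every remaining column (P1: 6>1, P2: 4>2, P3: 9>3).
Column P1 is eliminated: P2 beats it against every remaining row (B: 7>5, C: 2>1).
The Column player's strategy P3 is strictly dominated by P2 (B: 7>3, C: 2>1) and is removed.
Row C is eliminated: B beats it against every remaining column (P2: 4>3).
Among the remaining strategies, none is strictly dominated by another pure strategy of the same player, so the elimination stops.
Surviving strategies — the Row player: {B}; the Column player: {P2}.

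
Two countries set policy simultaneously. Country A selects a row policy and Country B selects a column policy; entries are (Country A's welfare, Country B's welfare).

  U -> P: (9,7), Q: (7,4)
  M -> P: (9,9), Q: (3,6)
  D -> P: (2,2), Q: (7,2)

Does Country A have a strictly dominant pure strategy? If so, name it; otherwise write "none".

U fails to dominate M at P (9=9).
M fails to dominate U at P (9=9).
D fails to dominate U at P (2<9).
No single strategy dominates all the others.

none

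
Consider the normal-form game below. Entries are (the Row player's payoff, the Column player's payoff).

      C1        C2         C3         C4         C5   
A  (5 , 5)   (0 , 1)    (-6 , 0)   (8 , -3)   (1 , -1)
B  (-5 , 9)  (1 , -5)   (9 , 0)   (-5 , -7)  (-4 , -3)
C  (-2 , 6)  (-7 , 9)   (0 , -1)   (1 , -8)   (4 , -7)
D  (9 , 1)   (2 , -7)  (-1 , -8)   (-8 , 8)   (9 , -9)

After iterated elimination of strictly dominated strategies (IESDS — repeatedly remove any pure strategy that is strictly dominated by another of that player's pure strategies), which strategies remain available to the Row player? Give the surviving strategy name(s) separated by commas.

Column C3 is eliminated: C1 beats it against every remaining row (A: 5>0, B: 9>0, C: 6>-1, D: 1>-8).
The Column player's strategy C5 is strictly dominated by C1 (A: 5>-1, B: 9>-3, C: 6>-7, D: 1>-9) and is removed.
Row C is eliminated: A beats it against every remaining column (C1: 5>-2, C2: 0>-7, C4: 8>1).
For the Column player, C1 strictly dominates C2 on the remaining rows (A: 5>1, B: 9>-5, D: 1>-7); eliminate C2.
Row B is eliminated: A beats it against every remaining column (C1: 5>-5, C4: 8>-5).
Among the remaining strategies, none is strictly dominated by another pure strategy of the same player, so the elimination stops.
Surviving strategies — the Row player: {A, D}; the Column player: {C1, C4}.

A, D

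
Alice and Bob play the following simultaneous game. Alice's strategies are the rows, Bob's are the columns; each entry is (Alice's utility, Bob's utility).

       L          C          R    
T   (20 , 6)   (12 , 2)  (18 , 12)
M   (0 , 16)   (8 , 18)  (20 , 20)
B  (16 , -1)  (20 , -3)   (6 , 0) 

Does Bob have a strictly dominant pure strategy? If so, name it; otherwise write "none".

R

R vs L: T: 12>6, M: 20>16, B: 0>-1.
R vs C: T: 12>2, M: 20>18, B: 0>-3.
R strictly beats every other strategy against every opponent action, so it is strictly dominant.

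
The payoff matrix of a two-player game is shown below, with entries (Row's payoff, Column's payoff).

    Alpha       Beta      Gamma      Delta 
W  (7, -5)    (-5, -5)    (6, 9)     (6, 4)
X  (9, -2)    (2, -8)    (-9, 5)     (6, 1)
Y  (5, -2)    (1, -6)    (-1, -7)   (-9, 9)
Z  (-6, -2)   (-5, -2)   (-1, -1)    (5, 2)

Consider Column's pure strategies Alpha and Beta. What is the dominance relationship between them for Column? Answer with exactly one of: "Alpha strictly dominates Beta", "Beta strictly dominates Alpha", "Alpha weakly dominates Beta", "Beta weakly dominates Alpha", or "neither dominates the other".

Alpha's payoffs vs Beta's, by Row's action — W: -5=-5, X: -2>-8, Y: -2>-6, Z: -2=-2.
Alpha is at least as good everywhere and strictly better somewhere (tied only at W, Z), so Alpha weakly but not strictly dominates Beta.

Alpha weakly dominates Beta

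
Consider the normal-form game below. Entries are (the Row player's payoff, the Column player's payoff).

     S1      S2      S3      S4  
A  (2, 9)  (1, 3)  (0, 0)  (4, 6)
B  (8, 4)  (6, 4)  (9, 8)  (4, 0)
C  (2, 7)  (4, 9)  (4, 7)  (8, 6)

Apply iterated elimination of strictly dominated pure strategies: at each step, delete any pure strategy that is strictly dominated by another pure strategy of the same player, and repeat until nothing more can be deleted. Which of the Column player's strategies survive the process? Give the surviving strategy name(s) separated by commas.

The Column player's strategy S4 is strictly dominated by S1 (A: 9>6, B: 4>0, C: 7>6) and is removed.
The Row player's strategy A is strictly dominated by B (S1: 8>2, S2: 6>1, S3: 9>0) and is removed.
Row C is eliminated: B beats it against every remaining column (S1: 8>2, S2: 6>4, S3: 9>4).
Column S1 is eliminated: S3 beats it against every remaining row (B: 8>4).
The Column player's strategy S2 is strictly dominated by S3 (B: 8>4) and is removed.
Among the remaining strategies, none is strictly dominated by another pure strategy of the same player, so the elimination stops.
Surviving strategies — the Row player: {B}; the Column player: {S3}.

S3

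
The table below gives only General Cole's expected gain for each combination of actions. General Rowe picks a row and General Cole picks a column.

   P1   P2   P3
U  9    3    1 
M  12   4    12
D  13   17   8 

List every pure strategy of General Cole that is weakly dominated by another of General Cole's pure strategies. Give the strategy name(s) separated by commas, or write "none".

P1: no other strategy beats it everywhere (P2 at U (9>3); P3 at U (9>1)).
P2: no other strategy beats it everywhere (P1 at D (17>13); P3 at U (3>1)).
P1 weakly dominates P3 — U: 9>1, M: 12=12, D: 13>8.

P3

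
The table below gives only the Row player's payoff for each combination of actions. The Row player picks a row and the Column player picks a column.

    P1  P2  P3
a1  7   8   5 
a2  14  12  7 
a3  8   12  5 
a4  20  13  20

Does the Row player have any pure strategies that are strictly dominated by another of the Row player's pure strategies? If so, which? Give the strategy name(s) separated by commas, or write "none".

a1, a2, a3

a2 strictly dominates a1 — P1: 14>7, P2: 12>8, P3: 7>5.
a2 is strictly dominated by a4 (P1: 20>14, P2: 13>12, P3: 20>7).
a3: dominated, since a4 does at least as well everywhere (P1: 20>8, P2: 13>12, P3: 20>5).
a4 is not dominated — it holds its own against a1 at P1 (20>7); a2 at P1 (20>14); a3 at P1 (20>8).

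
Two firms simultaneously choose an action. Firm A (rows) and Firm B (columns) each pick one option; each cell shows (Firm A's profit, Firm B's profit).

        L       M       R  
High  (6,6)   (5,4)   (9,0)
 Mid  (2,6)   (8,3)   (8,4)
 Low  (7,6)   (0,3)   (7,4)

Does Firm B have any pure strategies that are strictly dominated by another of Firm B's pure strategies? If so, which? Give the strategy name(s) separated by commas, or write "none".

L is not dominated — it holds its own against M at High (6>4); R at High (6>0).
M: dominated, since L does at least as well everywhere (High: 6>4, Mid: 6>3, Low: 6>3).
L strictly dominates R — High: 6>0, Mid: 6>4, Low: 6>4.

M, R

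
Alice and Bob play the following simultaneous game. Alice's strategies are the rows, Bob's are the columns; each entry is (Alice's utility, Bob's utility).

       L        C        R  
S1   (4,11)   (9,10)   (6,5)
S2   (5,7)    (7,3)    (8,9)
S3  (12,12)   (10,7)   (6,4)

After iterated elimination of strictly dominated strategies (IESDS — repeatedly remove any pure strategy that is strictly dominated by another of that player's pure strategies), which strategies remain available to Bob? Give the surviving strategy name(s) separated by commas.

For Bob, L strictly dominates C on the remaining rows (S1: 11>10, S2: 7>3, S3: 12>7); eliminate C.
Row S1 is eliminated: S2 beats it against every remaining column (L: 5>4, R: 8>6).
Among the remaining strategies, none is strictly dominated by another pure strategy of the same player, so the elimination stops.
Surviving strategies — Alice: {S2, S3}; Bob: {L, R}.

L, R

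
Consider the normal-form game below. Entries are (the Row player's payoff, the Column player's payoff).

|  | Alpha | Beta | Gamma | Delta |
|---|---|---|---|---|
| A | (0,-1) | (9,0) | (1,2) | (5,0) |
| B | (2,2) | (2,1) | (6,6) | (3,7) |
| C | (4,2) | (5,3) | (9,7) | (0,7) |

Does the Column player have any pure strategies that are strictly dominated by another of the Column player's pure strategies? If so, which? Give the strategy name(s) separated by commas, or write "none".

Alpha: dominated, since Gamma does at least as well everywhere (A: 2>-1, B: 6>2, C: 7>2).
Beta: dominated, since Gamma does at least as well everywhere (A: 2>0, B: 6>1, C: 7>3).
Nothing dominates Gamma: Alpha at A (2>-1); Beta at A (2>0); Delta at A (2>0).
Delta: no other strategy beats it everywhere (Alpha at A (0>-1); Beta at A (0=0); Gamma at B (7>6)).

Alpha, Beta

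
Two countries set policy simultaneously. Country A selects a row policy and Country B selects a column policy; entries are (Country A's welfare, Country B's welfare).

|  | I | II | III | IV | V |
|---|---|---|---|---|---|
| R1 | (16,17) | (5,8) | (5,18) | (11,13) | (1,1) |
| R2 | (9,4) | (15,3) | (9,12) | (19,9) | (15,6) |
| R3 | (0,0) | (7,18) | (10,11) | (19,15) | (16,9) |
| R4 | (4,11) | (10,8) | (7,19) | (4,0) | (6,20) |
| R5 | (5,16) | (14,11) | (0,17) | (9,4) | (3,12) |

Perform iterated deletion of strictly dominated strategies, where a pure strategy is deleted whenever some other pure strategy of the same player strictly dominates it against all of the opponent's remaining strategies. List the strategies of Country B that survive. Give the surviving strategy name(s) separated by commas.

II, III, IV

For Country A, R2 strictly dominates R4 on the remaining columns (I: 9>4, II: 15>10, III: 9>7, IV: 19>4, V: 15>6); eliminate R4.
For Country A, R2 strictly dominates R5 on the remaining columns (I: 9>5, II: 15>14, III: 9>0, IV: 19>9, V: 15>3); eliminate R5.
Column I is eliminated: III beats it against every remaining row (R1: 18>17, R2: 12>4, R3: 11>0).
For Country A, R2 strictly dominates R1 on the remaining columns (II: 15>5, III: 9>5, IV: 19>11, V: 15>1); eliminate R1.
Country B's strategy V is strictly dominated by III (R2: 12>6, R3: 11>9) and is removed.
Among the remaining strategies, none is strictly dominated by another pure strategy of the same player, so the elimination stops.
Surviving strategies — Country A: {R2, R3}; Country B: {II, III, IV}.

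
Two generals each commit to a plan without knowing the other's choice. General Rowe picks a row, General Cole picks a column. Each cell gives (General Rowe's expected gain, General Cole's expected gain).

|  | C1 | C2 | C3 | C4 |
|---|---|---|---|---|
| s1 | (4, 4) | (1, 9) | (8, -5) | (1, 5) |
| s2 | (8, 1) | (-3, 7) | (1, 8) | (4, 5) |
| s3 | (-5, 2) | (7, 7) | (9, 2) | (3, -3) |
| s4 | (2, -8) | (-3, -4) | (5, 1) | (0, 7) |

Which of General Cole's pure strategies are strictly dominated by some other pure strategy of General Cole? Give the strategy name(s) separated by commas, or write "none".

C2 strictly dominates C1 — s1: 9>4, s2: 7>1, s3: 7>2, s4: -4>-8.
Nothing dominates C2: C1 at s1 (9>4); C3 at s1 (9>-5); C4 at s1 (9>5).
Nothing dominates C3: C1 at s2 (8>1); C2 at s2 (8>7); C4 at s2 (8>5).
C4: no other strategy beats it everywhere (C1 at s1 (5>4); C2 at s4 (7>-4); C3 at s1 (5>-5)).

C1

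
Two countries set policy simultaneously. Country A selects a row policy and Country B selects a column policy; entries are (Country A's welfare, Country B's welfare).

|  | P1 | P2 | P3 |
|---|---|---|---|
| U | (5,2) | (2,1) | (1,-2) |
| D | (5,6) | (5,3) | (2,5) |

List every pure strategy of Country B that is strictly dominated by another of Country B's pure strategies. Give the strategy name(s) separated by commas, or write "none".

P2, P3

P1: no other strategy beats it everywhere (P2 at U (2>1); P3 at U (2>-2)).
P2 is strictly dominated by P1 (U: 2>1, D: 6>3).
P3 is strictly dominated by P1 (U: 2>-2, D: 6>5).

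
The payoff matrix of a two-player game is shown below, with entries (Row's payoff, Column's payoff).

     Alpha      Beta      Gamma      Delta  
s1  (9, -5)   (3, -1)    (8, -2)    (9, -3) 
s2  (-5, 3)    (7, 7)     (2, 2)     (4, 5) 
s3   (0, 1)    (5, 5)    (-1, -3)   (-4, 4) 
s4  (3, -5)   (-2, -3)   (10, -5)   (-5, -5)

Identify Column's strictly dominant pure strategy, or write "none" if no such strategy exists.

Beta

Beta vs Alpha: s1: -1>-5, s2: 7>3, s3: 5>1, s4: -3>-5.
Beta vs Gamma: s1: -1>-2, s2: 7>2, s3: 5>-3, s4: -3>-5.
Beta vs Delta: s1: -1>-3, s2: 7>5, s3: 5>4, s4: -3>-5.
Beta strictly beats every other strategy against every opponent action, so it is strictly dominant.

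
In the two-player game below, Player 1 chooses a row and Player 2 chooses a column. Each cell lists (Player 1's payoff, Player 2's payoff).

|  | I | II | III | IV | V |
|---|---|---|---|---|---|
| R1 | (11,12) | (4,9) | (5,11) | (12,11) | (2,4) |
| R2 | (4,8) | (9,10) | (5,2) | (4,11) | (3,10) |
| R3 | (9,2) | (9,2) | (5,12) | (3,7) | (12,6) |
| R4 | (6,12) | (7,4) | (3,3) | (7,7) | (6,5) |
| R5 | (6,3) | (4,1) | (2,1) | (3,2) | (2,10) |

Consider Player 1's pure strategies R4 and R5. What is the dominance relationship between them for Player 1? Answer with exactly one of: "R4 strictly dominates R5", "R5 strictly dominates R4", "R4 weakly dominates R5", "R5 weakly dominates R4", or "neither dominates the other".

R4's payoffs vs R5's, by Player 2's action — I: 6=6, II: 7>4, III: 3>2, IV: 7>3, V: 6>2.
R4 is at least as good everywhere and strictly better somewhere (tied only at I), so R4 weakly but not strictly dominates R5.

R4 weakly dominates R5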